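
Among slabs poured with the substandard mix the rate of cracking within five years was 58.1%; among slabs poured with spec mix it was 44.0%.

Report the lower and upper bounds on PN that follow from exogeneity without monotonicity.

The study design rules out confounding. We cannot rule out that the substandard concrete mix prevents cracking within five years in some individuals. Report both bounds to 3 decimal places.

p₁ = 0.581, p₀ = 0.44.
Under exogeneity alone the bounds on PN are max{0,(p₁−p₀)/p₁} ≤ PN ≤ min{1,(1−p₀)/p₁}.
  lower = (p₁ − p₀)/p₁ = 0.141 / 0.581 ≈ 0.2427
  upper = min{1, (1 − p₀)/p₁} = 0.56 / 0.581 ≈ 0.9639

0.243 ≤ PN ≤ 0.964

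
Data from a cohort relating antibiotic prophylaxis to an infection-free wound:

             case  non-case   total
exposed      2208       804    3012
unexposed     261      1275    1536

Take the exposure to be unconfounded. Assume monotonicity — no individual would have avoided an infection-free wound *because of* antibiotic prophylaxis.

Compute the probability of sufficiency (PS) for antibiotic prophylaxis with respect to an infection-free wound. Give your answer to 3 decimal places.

PS ≈ 0.678

p₁ = P(outcome | exposed) = 2208/3012 = 0.73307
p₀ = P(outcome | unexposed) = 261/1536 = 0.16992
Under exogeneity and monotonicity, PS = (p₁ − p₀)/(1 − p₀).
PS = (0.73307 − 0.16992) / 0.83008 ≈ 0.6784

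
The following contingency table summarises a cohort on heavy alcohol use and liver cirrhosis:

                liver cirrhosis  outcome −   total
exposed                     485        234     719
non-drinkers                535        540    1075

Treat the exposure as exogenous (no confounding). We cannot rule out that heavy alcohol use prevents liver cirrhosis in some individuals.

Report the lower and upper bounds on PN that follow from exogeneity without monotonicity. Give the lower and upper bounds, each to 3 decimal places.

p₁ = P(outcome | exposed) = 485/719 = 0.67455
p₀ = P(outcome | unexposed) = 535/1075 = 0.49767
Under exogeneity alone the bounds on PN are max{0,(p₁−p₀)/p₁} ≤ PN ≤ min{1,(1−p₀)/p₁}.
  lower = (p₁ − p₀)/p₁ = 0.17687 / 0.67455 ≈ 0.2622
  upper = min{1, (1 − p₀)/p₁} = 0.50233 / 0.67455 ≈ 0.7447

0.262 ≤ PN ≤ 0.745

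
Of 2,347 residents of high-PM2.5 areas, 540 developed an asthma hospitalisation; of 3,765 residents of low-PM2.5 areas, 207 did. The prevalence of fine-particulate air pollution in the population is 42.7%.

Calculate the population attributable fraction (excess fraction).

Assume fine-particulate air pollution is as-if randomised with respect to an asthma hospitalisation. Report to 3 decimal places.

PAF ≈ 0.576

p₁ = P(outcome | exposed) = 540/2347 = 0.23008
p₀ = P(outcome | unexposed) = 207/3765 = 0.05498
Overall risk P(Y=1) = π·p₁ + (1−π)·p₀ = 0.427×0.23008 + 0.573×0.05498 = 0.12975.
Under exogeneity, PAF = [P(Y=1) − p₀] / P(Y=1).
PAF = (0.12975 − 0.05498) / 0.12975 ≈ 0.5763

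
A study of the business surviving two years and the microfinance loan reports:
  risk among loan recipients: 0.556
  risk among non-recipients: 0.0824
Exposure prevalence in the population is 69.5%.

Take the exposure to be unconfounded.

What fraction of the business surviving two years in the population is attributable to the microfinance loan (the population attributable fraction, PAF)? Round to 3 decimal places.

PAF ≈ 0.800

Let p₁ = 0.556, p₀ = 0.0824.
Overall risk P(Y=1) = π·p₁ + (1−π)·p₀ = 0.695×0.556 + 0.305×0.0824 = 0.41155.
Under exogeneity, PAF = [P(Y=1) − p₀] / P(Y=1).
PAF = (0.41155 − 0.0824) / 0.41155 ≈ 0.7998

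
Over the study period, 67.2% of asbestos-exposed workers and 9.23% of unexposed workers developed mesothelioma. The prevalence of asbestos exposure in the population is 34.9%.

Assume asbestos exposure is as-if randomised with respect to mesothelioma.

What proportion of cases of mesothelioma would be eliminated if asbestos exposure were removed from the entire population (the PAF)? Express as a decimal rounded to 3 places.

p₁ = 0.672, p₀ = 0.0923.
Overall risk P(Y=1) = π·p₁ + (1−π)·p₀ = 0.349×0.672 + 0.651×0.0923 = 0.29462.
Under exogeneity, PAF = [P(Y=1) − p₀] / P(Y=1).
PAF = (0.29462 − 0.0923) / 0.29462 ≈ 0.6867

PAF ≈ 0.687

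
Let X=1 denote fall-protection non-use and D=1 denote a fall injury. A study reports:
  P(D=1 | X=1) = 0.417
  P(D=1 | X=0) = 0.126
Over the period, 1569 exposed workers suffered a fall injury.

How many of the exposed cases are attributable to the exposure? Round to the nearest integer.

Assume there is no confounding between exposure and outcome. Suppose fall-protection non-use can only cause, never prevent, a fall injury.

Let p₁ = 0.417, p₀ = 0.126.
PN = (p₁ − p₀)/p₁ = (0.417 − 0.126) / 0.417 ≈ 0.69784.
Attributable cases ≈ PN × (exposed cases) = 0.69784 × 1569 ≈ 1094.91.

about 1095 cases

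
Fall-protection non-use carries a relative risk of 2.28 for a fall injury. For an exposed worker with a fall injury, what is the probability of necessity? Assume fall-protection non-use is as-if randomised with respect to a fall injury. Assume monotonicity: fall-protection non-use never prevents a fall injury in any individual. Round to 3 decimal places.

Under exogeneity and monotonicity, PN = (RR − 1) / RR = 1 − 1/RR.
PN = (2.28 − 1) / 2.28 = 1.28 / 2.28 ≈ 0.5614

PN ≈ 0.561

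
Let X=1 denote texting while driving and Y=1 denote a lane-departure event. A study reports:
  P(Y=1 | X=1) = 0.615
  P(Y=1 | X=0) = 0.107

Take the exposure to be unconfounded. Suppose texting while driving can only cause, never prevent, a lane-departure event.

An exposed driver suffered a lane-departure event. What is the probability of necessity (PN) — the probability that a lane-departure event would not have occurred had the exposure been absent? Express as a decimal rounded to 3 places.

PN ≈ 0.826

Let p₁ = 0.615, p₀ = 0.107.
Under exogeneity and monotonicity, PN = (p₁ − p₀) / p₁.
PN = (0.615 − 0.107) / 0.615 = 0.508 / 0.615 ≈ 0.8260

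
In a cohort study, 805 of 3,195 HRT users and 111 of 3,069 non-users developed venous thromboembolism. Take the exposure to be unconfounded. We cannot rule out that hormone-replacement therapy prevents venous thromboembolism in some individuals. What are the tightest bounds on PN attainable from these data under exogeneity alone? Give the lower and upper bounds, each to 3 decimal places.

p₁ = P(outcome | exposed) = 805/3195 = 0.25196
p₀ = P(outcome | unexposed) = 111/3069 = 0.036168
Under exogeneity alone the bounds on PN are max{0,(p₁−p₀)/p₁} ≤ PN ≤ min{1,(1−p₀)/p₁}.
  lower = (p₁ − p₀)/p₁ = 0.21579 / 0.25196 ≈ 0.8565
  upper = min{1, (1 − p₀)/p₁} = 0.96383 / 0.25196 ≈ 3.8254 → capped at 1

0.856 ≤ PN ≤ 1.000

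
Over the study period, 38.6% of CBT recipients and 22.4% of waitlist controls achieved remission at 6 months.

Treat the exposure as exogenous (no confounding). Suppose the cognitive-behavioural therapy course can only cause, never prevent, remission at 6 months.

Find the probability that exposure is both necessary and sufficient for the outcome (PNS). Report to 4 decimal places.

PNS ≈ 0.1620

p₁ = 0.386, p₀ = 0.224.
Under exogeneity and monotonicity, PNS = p₁ − p₀.
PNS = 0.386 − 0.224 = 0.162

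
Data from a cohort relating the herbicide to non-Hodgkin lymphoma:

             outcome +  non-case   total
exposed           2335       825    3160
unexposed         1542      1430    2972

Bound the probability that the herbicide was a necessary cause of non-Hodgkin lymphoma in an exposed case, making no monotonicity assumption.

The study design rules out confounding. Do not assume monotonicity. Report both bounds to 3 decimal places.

0.298 ≤ PN ≤ 0.651

p₁ = P(outcome | exposed) = 2335/3160 = 0.73892
p₀ = P(outcome | unexposed) = 1542/2972 = 0.51884
Under exogeneity alone the bounds on PN are max{0,(p₁−p₀)/p₁} ≤ PN ≤ min{1,(1−p₀)/p₁}.
  lower = (p₁ − p₀)/p₁ = 0.22008 / 0.73892 ≈ 0.2978
  upper = min{1, (1 − p₀)/p₁} = 0.48116 / 0.73892 ≈ 0.6512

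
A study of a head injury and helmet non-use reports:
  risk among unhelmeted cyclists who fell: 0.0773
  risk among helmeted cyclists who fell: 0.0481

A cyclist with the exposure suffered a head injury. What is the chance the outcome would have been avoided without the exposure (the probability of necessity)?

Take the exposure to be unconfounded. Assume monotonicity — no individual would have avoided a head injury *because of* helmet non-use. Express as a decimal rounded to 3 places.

Let p₁ = 0.0773, p₀ = 0.0481.
Under exogeneity and monotonicity, PN = (p₁ − p₀) / p₁.
PN = (0.0773 − 0.0481) / 0.0773 = 0.0292 / 0.0773 ≈ 0.3777

PN ≈ 0.378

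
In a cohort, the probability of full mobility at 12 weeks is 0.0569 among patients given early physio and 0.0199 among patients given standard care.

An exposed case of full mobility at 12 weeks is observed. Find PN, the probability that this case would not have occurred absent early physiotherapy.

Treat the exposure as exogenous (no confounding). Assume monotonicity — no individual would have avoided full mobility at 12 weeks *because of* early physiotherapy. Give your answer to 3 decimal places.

PN ≈ 0.650

Let p₁ = 0.0569, p₀ = 0.0199.
Under exogeneity and monotonicity, PN = (p₁ − p₀) / p₁.
PN = (0.0569 − 0.0199) / 0.0569 = 0.037 / 0.0569 ≈ 0.6503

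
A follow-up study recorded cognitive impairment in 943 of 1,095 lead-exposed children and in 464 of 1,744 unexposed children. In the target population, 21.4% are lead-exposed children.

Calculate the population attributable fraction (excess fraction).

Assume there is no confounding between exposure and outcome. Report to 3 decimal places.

PAF ≈ 0.324

p₁ = P(outcome | exposed) = 943/1095 = 0.86119
p₀ = P(outcome | unexposed) = 464/1744 = 0.26606
Overall risk P(Y=1) = π·p₁ + (1−π)·p₀ = 0.214×0.86119 + 0.786×0.26606 = 0.39341.
Under exogeneity, PAF = [P(Y=1) − p₀] / P(Y=1).
PAF = (0.39341 − 0.26606) / 0.39341 ≈ 0.3237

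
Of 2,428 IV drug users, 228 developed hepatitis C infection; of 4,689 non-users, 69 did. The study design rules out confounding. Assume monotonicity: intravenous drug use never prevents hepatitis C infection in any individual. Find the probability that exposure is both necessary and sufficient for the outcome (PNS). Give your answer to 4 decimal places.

p₁ = P(outcome | exposed) = 228/2428 = 0.093904
p₀ = P(outcome | unexposed) = 69/4689 = 0.014715
Under exogeneity and monotonicity, PNS = p₁ − p₀.
PNS = 0.093904 − 0.014715 = 0.079189

PNS ≈ 0.0792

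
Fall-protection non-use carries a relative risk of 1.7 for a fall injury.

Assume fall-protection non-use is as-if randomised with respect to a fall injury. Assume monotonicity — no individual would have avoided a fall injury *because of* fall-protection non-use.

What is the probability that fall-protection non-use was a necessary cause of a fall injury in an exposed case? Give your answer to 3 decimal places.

PN ≈ 0.412

Under exogeneity and monotonicity, PN = (RR − 1) / RR = 1 − 1/RR.
PN = (1.7 − 1) / 1.7 = 0.7 / 1.7 ≈ 0.4118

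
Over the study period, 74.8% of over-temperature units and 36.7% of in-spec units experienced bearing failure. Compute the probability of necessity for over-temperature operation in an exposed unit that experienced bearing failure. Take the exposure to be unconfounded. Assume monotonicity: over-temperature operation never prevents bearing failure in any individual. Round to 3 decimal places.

PN ≈ 0.509

p₁ = 0.748, p₀ = 0.367.
Under exogeneity and monotonicity, PN = (p₁ − p₀) / p₁.
PN = (0.748 − 0.367) / 0.748 = 0.381 / 0.748 ≈ 0.5094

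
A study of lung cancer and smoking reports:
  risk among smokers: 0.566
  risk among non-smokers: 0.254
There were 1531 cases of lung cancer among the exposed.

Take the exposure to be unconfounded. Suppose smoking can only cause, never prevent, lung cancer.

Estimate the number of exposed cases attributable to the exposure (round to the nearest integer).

about 844 cases

Let p₁ = 0.566, p₀ = 0.254.
PN = (p₁ − p₀)/p₁ = (0.566 − 0.254) / 0.566 ≈ 0.55124.
Attributable cases ≈ PN × (exposed cases) = 0.55124 × 1531 ≈ 843.94.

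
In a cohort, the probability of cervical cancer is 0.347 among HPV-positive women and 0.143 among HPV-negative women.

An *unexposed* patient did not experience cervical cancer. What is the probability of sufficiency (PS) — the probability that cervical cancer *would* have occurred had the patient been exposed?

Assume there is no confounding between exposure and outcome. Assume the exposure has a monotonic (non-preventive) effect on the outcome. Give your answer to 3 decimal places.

PS ≈ 0.238

Let p₁ = 0.347, p₀ = 0.143.
Under exogeneity and monotonicity, PS = (p₁ − p₀) / (1 − p₀).
PS = (0.347 − 0.143) / (1 − 0.143) = 0.204 / 0.857 ≈ 0.2380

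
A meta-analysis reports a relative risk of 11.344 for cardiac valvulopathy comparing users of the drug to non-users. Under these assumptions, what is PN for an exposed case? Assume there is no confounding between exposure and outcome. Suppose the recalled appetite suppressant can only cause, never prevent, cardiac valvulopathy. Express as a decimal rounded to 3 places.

Under exogeneity and monotonicity, PN = (RR − 1) / RR = 1 − 1/RR.
PN = (11.344 − 1) / 11.344 = 10.34 / 11.344 ≈ 0.9118

PN ≈ 0.912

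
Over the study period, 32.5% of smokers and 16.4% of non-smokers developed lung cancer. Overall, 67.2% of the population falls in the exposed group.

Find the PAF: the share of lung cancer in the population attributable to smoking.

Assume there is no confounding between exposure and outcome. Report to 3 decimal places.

PAF ≈ 0.397

p₁ = 0.325, p₀ = 0.164.
Overall risk P(Y=1) = π·p₁ + (1−π)·p₀ = 0.672×0.325 + 0.328×0.164 = 0.27219.
Under exogeneity, PAF = [P(Y=1) − p₀] / P(Y=1).
PAF = (0.27219 − 0.164) / 0.27219 ≈ 0.3975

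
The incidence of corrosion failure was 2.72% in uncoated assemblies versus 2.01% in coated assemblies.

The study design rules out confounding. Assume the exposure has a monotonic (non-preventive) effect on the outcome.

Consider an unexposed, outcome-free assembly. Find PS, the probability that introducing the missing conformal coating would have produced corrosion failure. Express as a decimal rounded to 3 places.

p₁ = 0.0272, p₀ = 0.0201.
Under exogeneity and monotonicity, PS = (p₁ − p₀) / (1 − p₀).
PS = (0.0272 − 0.0201) / (1 − 0.0201) = 0.0071 / 0.9799 ≈ 0.0072

PS ≈ 0.007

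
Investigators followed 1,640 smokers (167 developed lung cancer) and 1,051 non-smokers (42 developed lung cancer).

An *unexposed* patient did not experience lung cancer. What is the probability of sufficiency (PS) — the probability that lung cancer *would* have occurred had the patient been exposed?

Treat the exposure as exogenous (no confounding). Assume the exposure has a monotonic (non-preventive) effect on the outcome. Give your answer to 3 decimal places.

p₁ = P(outcome | exposed) = 167/1640 = 0.10183
p₀ = P(outcome | unexposed) = 42/1051 = 0.039962
Under exogeneity and monotonicity, PS = (p₁ − p₀) / (1 − p₀).
PS = (0.10183 − 0.039962) / (1 − 0.039962) = 0.061867 / 0.96004 ≈ 0.0644

PS ≈ 0.064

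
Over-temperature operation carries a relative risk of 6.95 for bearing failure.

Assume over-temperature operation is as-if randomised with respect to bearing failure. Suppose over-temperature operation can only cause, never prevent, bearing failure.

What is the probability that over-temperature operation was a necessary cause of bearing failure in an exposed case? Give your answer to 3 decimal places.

Under exogeneity and monotonicity, PN = (RR − 1) / RR = 1 − 1/RR.
PN = (6.95 − 1) / 6.95 = 5.95 / 6.95 ≈ 0.8561

PN ≈ 0.856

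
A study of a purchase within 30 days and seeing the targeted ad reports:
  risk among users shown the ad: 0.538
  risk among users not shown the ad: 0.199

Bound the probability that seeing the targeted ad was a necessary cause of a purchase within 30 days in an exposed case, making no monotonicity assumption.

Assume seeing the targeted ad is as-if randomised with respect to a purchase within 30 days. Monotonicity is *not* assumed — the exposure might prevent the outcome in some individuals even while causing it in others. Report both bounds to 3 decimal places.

0.630 ≤ PN ≤ 1.000

Let p₁ = 0.538, p₀ = 0.199.
Under exogeneity alone the bounds on PN are max{0,(p₁−p₀)/p₁} ≤ PN ≤ min{1,(1−p₀)/p₁}.
  lower = (p₁ − p₀)/p₁ = 0.339 / 0.538 ≈ 0.6301
  upper = min{1, (1 − p₀)/p₁} = 0.801 / 0.538 ≈ 1.4888 → capped at 1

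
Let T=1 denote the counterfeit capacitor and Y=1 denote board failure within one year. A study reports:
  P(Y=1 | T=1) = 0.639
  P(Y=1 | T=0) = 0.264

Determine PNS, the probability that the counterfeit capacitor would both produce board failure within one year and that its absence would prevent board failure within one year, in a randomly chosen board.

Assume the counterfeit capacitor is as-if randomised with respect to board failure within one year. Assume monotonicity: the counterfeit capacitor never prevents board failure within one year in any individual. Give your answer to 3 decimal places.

PNS ≈ 0.375

Let p₁ = 0.639, p₀ = 0.264.
Under exogeneity and monotonicity, PNS = p₁ − p₀.
PNS = 0.639 − 0.264 = 0.375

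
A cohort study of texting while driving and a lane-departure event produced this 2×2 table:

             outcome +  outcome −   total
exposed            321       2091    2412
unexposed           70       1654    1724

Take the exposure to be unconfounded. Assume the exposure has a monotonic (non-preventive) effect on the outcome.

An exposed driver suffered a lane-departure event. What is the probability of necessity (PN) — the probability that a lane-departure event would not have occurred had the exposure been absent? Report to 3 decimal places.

p₁ = P(outcome | exposed) = 321/2412 = 0.13308
p₀ = P(outcome | unexposed) = 70/1724 = 0.040603
Under exogeneity and monotonicity, PN = (p₁ − p₀) / p₁.
PN = (0.13308 − 0.040603) / 0.13308 = 0.092481 / 0.13308 ≈ 0.6949

PN ≈ 0.695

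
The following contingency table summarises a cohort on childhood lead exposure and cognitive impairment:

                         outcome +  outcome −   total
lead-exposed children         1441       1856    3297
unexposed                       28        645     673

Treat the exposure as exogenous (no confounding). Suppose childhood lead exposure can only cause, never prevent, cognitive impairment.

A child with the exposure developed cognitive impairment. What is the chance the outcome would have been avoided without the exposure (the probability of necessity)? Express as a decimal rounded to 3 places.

p₁ = P(outcome | exposed) = 1441/3297 = 0.43706
p₀ = P(outcome | unexposed) = 28/673 = 0.041605
Under exogeneity and monotonicity, PN = (p₁ − p₀)/p₁.
PN = (0.43706 − 0.041605) / 0.43706 ≈ 0.9048

PN ≈ 0.905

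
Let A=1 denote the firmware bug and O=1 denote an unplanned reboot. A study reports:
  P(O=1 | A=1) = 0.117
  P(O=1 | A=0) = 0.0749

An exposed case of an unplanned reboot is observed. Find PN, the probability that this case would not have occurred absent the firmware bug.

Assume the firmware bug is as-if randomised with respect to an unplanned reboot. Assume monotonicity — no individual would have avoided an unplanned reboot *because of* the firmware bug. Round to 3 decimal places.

Let p₁ = 0.117, p₀ = 0.0749.
Under exogeneity and monotonicity, PN = (p₁ − p₀) / p₁.
PN = (0.117 − 0.0749) / 0.117 = 0.0421 / 0.117 ≈ 0.3598

PN ≈ 0.360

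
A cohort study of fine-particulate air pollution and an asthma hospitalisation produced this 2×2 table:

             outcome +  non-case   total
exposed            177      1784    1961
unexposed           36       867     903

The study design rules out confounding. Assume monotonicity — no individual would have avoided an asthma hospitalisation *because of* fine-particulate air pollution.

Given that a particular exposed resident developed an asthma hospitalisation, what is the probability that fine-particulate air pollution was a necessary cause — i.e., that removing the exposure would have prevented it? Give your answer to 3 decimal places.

p₁ = P(outcome | exposed) = 177/1961 = 0.09026
p₀ = P(outcome | unexposed) = 36/903 = 0.039867
Under exogeneity and monotonicity, PN = (p₁ − p₀)/p₁.
PN = (0.09026 − 0.039867) / 0.09026 ≈ 0.5583

PN ≈ 0.558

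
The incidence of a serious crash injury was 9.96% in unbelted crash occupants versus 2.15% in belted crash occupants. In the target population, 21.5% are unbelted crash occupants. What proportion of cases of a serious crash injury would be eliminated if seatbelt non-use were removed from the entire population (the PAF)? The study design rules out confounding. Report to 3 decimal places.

p₁ = 0.0996, p₀ = 0.0215.
Overall risk P(Y=1) = π·p₁ + (1−π)·p₀ = 0.215×0.0996 + 0.785×0.0215 = 0.038292.
Under exogeneity, PAF = [P(Y=1) − p₀] / P(Y=1).
PAF = (0.038292 − 0.0215) / 0.038292 ≈ 0.4385

PAF ≈ 0.439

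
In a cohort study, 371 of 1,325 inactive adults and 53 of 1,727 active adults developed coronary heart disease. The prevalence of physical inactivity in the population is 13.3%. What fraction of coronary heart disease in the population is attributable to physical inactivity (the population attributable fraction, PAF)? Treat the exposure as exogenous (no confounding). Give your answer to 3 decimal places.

PAF ≈ 0.519

p₁ = P(outcome | exposed) = 371/1325 = 0.28
p₀ = P(outcome | unexposed) = 53/1727 = 0.030689
Overall risk P(Y=1) = π·p₁ + (1−π)·p₀ = 0.133×0.28 + 0.867×0.030689 = 0.063847.
Under exogeneity, PAF = [P(Y=1) − p₀] / P(Y=1).
PAF = (0.063847 − 0.030689) / 0.063847 ≈ 0.5193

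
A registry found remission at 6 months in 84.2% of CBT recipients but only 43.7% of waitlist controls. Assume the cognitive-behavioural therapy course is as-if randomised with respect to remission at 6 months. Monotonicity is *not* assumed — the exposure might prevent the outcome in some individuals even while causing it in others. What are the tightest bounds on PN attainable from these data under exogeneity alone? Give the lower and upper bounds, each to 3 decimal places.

p₁ = 0.842, p₀ = 0.437.
Under exogeneity alone the bounds on PN are max{0,(p₁−p₀)/p₁} ≤ PN ≤ min{1,(1−p₀)/p₁}.
  lower = (p₁ − p₀)/p₁ = 0.405 / 0.842 ≈ 0.4810
  upper = min{1, (1 − p₀)/p₁} = 0.563 / 0.842 ≈ 0.6686

0.481 ≤ PN ≤ 0.669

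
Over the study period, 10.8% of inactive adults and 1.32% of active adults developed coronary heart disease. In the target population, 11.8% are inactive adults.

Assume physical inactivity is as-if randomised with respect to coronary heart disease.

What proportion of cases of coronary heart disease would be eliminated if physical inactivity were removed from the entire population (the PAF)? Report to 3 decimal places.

PAF ≈ 0.459

p₁ = 0.108, p₀ = 0.0132.
Overall risk P(Y=1) = π·p₁ + (1−π)·p₀ = 0.118×0.108 + 0.882×0.0132 = 0.024386.
Under exogeneity, PAF = [P(Y=1) − p₀] / P(Y=1).
PAF = (0.024386 − 0.0132) / 0.024386 ≈ 0.4587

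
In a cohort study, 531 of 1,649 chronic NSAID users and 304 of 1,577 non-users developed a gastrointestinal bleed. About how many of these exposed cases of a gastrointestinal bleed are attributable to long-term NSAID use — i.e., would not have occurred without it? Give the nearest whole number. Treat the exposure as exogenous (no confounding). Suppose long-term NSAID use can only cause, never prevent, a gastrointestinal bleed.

about 213 cases

p₁ = P(outcome | exposed) = 531/1649 = 0.32201
p₀ = P(outcome | unexposed) = 304/1577 = 0.19277
PN = (p₁ − p₀)/p₁ = (0.32201 − 0.19277) / 0.32201 ≈ 0.40136.
Attributable cases ≈ PN × (exposed cases) = 0.40136 × 531 ≈ 213.12.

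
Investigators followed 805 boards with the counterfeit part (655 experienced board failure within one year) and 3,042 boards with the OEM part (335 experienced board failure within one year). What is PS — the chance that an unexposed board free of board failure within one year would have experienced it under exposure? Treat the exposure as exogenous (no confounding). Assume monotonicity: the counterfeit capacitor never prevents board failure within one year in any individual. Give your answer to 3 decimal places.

p₁ = P(outcome | exposed) = 655/805 = 0.81366
p₀ = P(outcome | unexposed) = 335/3042 = 0.11012
Under exogeneity and monotonicity, PS = (p₁ − p₀) / (1 − p₀).
PS = (0.81366 − 0.11012) / (1 − 0.11012) = 0.70354 / 0.88988 ≈ 0.7906

PS ≈ 0.791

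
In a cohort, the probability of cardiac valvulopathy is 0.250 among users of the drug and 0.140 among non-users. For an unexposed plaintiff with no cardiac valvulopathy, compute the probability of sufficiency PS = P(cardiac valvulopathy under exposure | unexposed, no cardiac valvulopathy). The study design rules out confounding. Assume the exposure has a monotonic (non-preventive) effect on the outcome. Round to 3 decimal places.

Let p₁ = 0.25, p₀ = 0.14.
Under exogeneity and monotonicity, PS = (p₁ − p₀) / (1 − p₀).
PS = (0.25 − 0.14) / (1 − 0.14) = 0.11 / 0.86 ≈ 0.1279

PS ≈ 0.128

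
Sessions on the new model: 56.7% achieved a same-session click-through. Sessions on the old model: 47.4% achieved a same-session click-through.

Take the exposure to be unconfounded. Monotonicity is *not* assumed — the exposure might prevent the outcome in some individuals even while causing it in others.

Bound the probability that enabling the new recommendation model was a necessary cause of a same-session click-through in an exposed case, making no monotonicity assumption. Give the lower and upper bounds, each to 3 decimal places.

p₁ = 0.567, p₀ = 0.474.
Under exogeneity alone the bounds on PN are max{0,(p₁−p₀)/p₁} ≤ PN ≤ min{1,(1−p₀)/p₁}.
  lower = (p₁ − p₀)/p₁ = 0.093 / 0.567 ≈ 0.1640
  upper = min{1, (1 − p₀)/p₁} = 0.526 / 0.567 ≈ 0.9277

0.164 ≤ PN ≤ 0.928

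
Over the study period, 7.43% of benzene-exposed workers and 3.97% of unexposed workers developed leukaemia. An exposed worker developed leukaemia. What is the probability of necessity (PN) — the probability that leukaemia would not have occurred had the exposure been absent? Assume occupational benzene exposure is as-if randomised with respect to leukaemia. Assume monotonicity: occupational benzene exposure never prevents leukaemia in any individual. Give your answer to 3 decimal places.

p₁ = 0.0743, p₀ = 0.0397.
Under exogeneity and monotonicity, PN = (p₁ − p₀) / p₁.
PN = (0.0743 − 0.0397) / 0.0743 = 0.0346 / 0.0743 ≈ 0.4657

PN ≈ 0.466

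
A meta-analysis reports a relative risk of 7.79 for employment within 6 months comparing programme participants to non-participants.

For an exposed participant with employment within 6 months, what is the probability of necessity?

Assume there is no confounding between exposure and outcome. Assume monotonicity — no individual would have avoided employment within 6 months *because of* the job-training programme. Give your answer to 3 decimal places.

Under exogeneity and monotonicity, PN = (RR − 1) / RR = 1 − 1/RR.
PN = (7.79 − 1) / 7.79 = 6.79 / 7.79 ≈ 0.8716

PN ≈ 0.872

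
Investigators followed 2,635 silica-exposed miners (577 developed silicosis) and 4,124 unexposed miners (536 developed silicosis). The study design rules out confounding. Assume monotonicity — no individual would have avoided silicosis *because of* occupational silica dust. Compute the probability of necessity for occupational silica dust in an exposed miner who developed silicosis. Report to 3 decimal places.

p₁ = P(outcome | exposed) = 577/2635 = 0.21898
p₀ = P(outcome | unexposed) = 536/4124 = 0.12997
Under exogeneity and monotonicity, PN = (p₁ − p₀) / p₁.
PN = (0.21898 − 0.12997) / 0.21898 = 0.089004 / 0.21898 ≈ 0.4065

PN ≈ 0.406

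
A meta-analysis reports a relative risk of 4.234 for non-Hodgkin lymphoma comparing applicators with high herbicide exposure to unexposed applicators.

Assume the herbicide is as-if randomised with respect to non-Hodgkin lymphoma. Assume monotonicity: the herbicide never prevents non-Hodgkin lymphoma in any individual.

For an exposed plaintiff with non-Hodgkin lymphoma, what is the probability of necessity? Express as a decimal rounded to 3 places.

Under exogeneity and monotonicity, PN = (RR − 1) / RR = 1 − 1/RR.
PN = (4.234 − 1) / 4.234 = 3.234 / 4.234 ≈ 0.7638

PN ≈ 0.764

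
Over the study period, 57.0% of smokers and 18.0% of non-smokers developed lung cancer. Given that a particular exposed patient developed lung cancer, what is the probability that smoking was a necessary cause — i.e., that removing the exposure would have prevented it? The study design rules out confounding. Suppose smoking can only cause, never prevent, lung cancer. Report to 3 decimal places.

PN ≈ 0.684

p₁ = 0.57, p₀ = 0.18.
Under exogeneity and monotonicity, PN = (p₁ − p₀) / p₁.
PN = (0.57 − 0.18) / 0.57 = 0.39 / 0.57 ≈ 0.6842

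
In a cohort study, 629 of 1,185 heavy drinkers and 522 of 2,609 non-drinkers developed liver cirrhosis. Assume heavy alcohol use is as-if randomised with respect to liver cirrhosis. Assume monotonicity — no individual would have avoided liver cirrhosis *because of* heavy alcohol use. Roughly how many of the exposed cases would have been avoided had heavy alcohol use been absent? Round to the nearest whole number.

about 392 cases

p₁ = P(outcome | exposed) = 629/1185 = 0.5308
p₀ = P(outcome | unexposed) = 522/2609 = 0.20008
PN = (p₁ − p₀)/p₁ = (0.5308 − 0.20008) / 0.5308 ≈ 0.62307.
Attributable cases ≈ PN × (exposed cases) = 0.62307 × 629 ≈ 391.91.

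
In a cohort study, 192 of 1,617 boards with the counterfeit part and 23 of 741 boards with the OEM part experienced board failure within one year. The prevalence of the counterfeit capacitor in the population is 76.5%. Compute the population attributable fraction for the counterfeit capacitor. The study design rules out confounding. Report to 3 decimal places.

p₁ = P(outcome | exposed) = 192/1617 = 0.11874
p₀ = P(outcome | unexposed) = 23/741 = 0.031039
Overall risk P(Y=1) = π·p₁ + (1−π)·p₀ = 0.765×0.11874 + 0.235×0.031039 = 0.098129.
Under exogeneity, PAF = [P(Y=1) − p₀] / P(Y=1).
PAF = (0.098129 − 0.031039) / 0.098129 ≈ 0.6837

PAF ≈ 0.684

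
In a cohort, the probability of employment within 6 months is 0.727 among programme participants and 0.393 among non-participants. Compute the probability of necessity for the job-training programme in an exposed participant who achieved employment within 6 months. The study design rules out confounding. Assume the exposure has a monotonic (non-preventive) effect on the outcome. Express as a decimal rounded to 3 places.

PN ≈ 0.459

Let p₁ = 0.727, p₀ = 0.393.
Under exogeneity and monotonicity, PN = (p₁ − p₀) / p₁.
PN = (0.727 − 0.393) / 0.727 = 0.334 / 0.727 ≈ 0.4594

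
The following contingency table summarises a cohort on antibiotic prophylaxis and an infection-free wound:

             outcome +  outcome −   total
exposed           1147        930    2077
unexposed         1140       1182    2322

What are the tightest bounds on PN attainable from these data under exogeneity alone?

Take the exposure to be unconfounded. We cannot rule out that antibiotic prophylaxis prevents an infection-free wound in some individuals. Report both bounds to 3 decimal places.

0.111 ≤ PN ≤ 0.922

p₁ = P(outcome | exposed) = 1147/2077 = 0.55224
p₀ = P(outcome | unexposed) = 1140/2322 = 0.49096
Under exogeneity alone the bounds on PN are max{0,(p₁−p₀)/p₁} ≤ PN ≤ min{1,(1−p₀)/p₁}.
  lower = (p₁ − p₀)/p₁ = 0.061283 / 0.55224 ≈ 0.1110
  upper = min{1, (1 − p₀)/p₁} = 0.50904 / 0.55224 ≈ 0.9218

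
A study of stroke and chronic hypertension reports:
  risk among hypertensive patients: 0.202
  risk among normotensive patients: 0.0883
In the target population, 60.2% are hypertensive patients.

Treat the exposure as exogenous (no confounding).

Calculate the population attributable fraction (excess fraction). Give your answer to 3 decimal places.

Let p₁ = 0.202, p₀ = 0.0883.
Overall risk P(Y=1) = π·p₁ + (1−π)·p₀ = 0.602×0.202 + 0.398×0.0883 = 0.15675.
Under exogeneity, PAF = [P(Y=1) − p₀] / P(Y=1).
PAF = (0.15675 − 0.0883) / 0.15675 ≈ 0.4367

PAF ≈ 0.437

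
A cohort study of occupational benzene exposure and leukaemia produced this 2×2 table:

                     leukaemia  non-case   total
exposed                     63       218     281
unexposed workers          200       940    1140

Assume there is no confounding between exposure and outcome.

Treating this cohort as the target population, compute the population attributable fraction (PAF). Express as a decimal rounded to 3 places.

p₁ = P(outcome | exposed) = 63/281 = 0.2242
p₀ = P(outcome | unexposed) = 200/1140 = 0.17544
Exposure prevalence π = 281/1421 = 0.19775; overall risk P(Y=1) = 0.18508.
Under exogeneity, PAF = [P(Y=1) − p₀]/P(Y=1).
PAF = (0.18508 − 0.17544) / 0.18508 ≈ 0.0521

PAF ≈ 0.052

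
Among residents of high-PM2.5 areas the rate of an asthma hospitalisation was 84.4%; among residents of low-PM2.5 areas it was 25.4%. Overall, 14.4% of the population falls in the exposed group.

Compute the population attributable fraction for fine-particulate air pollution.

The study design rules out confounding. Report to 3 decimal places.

PAF ≈ 0.251

p₁ = 0.844, p₀ = 0.254.
Overall risk P(Y=1) = π·p₁ + (1−π)·p₀ = 0.144×0.844 + 0.856×0.254 = 0.33896.
Under exogeneity, PAF = [P(Y=1) − p₀] / P(Y=1).
PAF = (0.33896 − 0.254) / 0.33896 ≈ 0.2506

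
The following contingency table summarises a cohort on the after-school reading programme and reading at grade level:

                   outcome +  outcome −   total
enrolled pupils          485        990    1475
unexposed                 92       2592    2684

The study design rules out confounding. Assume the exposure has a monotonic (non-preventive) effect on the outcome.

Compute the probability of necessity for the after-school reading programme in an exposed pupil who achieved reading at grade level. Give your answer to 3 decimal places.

PN ≈ 0.896

p₁ = P(outcome | exposed) = 485/1475 = 0.32881
p₀ = P(outcome | unexposed) = 92/2684 = 0.034277
Under exogeneity and monotonicity, PN = (p₁ − p₀)/p₁.
PN = (0.32881 − 0.034277) / 0.32881 ≈ 0.8958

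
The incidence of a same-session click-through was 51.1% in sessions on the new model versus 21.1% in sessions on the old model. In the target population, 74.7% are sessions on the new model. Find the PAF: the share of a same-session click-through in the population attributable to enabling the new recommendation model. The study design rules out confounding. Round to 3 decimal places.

PAF ≈ 0.515

p₁ = 0.511, p₀ = 0.211.
Overall risk P(Y=1) = π·p₁ + (1−π)·p₀ = 0.747×0.511 + 0.253×0.211 = 0.4351.
Under exogeneity, PAF = [P(Y=1) − p₀] / P(Y=1).
PAF = (0.4351 − 0.211) / 0.4351 ≈ 0.5151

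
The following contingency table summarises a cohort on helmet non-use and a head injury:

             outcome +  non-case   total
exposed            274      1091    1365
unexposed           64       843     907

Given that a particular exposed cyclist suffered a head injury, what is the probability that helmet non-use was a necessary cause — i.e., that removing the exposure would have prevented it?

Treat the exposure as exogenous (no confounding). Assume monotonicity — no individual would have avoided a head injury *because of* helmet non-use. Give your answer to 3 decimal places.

p₁ = P(outcome | exposed) = 274/1365 = 0.20073
p₀ = P(outcome | unexposed) = 64/907 = 0.070562
Under exogeneity and monotonicity, PN = (p₁ − p₀)/p₁.
PN = (0.20073 − 0.070562) / 0.20073 ≈ 0.6485

PN ≈ 0.648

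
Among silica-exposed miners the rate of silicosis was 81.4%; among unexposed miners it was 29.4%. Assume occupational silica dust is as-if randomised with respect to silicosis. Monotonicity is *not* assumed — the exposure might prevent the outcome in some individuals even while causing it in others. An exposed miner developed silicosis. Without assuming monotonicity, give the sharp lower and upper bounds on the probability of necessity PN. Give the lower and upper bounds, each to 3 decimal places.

0.639 ≤ PN ≤ 0.867

p₁ = 0.814, p₀ = 0.294.
Under exogeneity alone the bounds on PN are max{0,(p₁−p₀)/p₁} ≤ PN ≤ min{1,(1−p₀)/p₁}.
  lower = (p₁ − p₀)/p₁ = 0.52 / 0.814 ≈ 0.6388
  upper = min{1, (1 − p₀)/p₁} = 0.706 / 0.814 ≈ 0.8673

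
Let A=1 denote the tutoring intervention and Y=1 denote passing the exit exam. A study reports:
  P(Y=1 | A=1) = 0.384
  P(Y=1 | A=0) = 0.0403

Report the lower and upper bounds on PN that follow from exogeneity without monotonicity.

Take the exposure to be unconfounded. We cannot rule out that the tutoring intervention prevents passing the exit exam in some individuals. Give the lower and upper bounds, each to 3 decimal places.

0.895 ≤ PN ≤ 1.000

Let p₁ = 0.384, p₀ = 0.0403.
Under exogeneity alone the bounds on PN are max{0,(p₁−p₀)/p₁} ≤ PN ≤ min{1,(1−p₀)/p₁}.
  lower = (p₁ − p₀)/p₁ = 0.3437 / 0.384 ≈ 0.8951
  upper = min{1, (1 − p₀)/p₁} = 0.9597 / 0.384 ≈ 2.4992 → capped at 1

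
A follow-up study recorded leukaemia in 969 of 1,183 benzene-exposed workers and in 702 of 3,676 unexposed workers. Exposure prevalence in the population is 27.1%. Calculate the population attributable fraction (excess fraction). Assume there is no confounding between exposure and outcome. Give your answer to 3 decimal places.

PAF ≈ 0.471

p₁ = P(outcome | exposed) = 969/1183 = 0.8191
p₀ = P(outcome | unexposed) = 702/3676 = 0.19097
Overall risk P(Y=1) = π·p₁ + (1−π)·p₀ = 0.271×0.8191 + 0.729×0.19097 = 0.36119.
Under exogeneity, PAF = [P(Y=1) − p₀] / P(Y=1).
PAF = (0.36119 − 0.19097) / 0.36119 ≈ 0.4713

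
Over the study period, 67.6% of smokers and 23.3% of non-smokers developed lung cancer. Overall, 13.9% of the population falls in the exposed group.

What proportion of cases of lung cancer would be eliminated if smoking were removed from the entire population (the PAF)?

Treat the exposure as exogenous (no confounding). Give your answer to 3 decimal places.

p₁ = 0.676, p₀ = 0.233.
Overall risk P(Y=1) = π·p₁ + (1−π)·p₀ = 0.139×0.676 + 0.861×0.233 = 0.29458.
Under exogeneity, PAF = [P(Y=1) − p₀] / P(Y=1).
PAF = (0.29458 − 0.233) / 0.29458 ≈ 0.2090

PAF ≈ 0.209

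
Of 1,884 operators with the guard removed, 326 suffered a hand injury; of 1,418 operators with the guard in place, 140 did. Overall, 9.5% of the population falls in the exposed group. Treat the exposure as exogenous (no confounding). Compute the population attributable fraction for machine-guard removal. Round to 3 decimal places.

p₁ = P(outcome | exposed) = 326/1884 = 0.17304
p₀ = P(outcome | unexposed) = 140/1418 = 0.098731
Overall risk P(Y=1) = π·p₁ + (1−π)·p₀ = 0.095×0.17304 + 0.905×0.098731 = 0.10579.
Under exogeneity, PAF = [P(Y=1) − p₀] / P(Y=1).
PAF = (0.10579 − 0.098731) / 0.10579 ≈ 0.0667

PAF ≈ 0.067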